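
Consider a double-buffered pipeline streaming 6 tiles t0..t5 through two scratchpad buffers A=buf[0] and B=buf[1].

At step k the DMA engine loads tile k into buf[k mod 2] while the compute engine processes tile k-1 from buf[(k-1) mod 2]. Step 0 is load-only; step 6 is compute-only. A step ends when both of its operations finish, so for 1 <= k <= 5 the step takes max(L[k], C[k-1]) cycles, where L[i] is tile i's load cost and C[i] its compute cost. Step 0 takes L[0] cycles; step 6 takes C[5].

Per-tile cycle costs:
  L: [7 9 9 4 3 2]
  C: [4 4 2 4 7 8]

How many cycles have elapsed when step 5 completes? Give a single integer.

end_cycle[5] = 40

k=0 load=t0/7c comp=- wait=7 total=7
k=1 load=t1/9c comp=t0/4c wait=9 total=16
k=2 load=t2/9c comp=t1/4c wait=9 total=25
k=3 load=t3/4c comp=t2/2c wait=4 total=29
k=4 load=t4/3c comp=t3/4c wait=4 total=33
k=5 load=t5/2c comp=t4/7c wait=7 total=40
k=6 load=- comp=t5/8c wait=8 total=48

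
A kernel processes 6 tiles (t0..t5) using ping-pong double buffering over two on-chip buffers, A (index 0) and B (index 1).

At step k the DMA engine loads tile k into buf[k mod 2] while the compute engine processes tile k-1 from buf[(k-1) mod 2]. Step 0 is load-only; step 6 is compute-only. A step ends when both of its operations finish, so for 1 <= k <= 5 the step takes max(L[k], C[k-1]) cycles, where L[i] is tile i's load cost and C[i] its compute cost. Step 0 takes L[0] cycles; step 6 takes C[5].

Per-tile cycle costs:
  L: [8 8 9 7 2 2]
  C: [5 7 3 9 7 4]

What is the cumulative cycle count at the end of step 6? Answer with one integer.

  0. 8=8c; end=8; A:t0 B:-
  1. max(8,5)=8c; end=16; A:t0 B:t1
  2. max(9,7)=9c; end=25; A:t2 B:t1
  3. max(7,3)=7c; end=32; A:t2 B:t3
  4. max(2,9)=9c; end=41; A:t4 B:t3
  5. max(2,7)=7c; end=48; A:t4 B:t5
  6. 4=4c; end=52; A:t4 B:t5

end_cycle[6] = 52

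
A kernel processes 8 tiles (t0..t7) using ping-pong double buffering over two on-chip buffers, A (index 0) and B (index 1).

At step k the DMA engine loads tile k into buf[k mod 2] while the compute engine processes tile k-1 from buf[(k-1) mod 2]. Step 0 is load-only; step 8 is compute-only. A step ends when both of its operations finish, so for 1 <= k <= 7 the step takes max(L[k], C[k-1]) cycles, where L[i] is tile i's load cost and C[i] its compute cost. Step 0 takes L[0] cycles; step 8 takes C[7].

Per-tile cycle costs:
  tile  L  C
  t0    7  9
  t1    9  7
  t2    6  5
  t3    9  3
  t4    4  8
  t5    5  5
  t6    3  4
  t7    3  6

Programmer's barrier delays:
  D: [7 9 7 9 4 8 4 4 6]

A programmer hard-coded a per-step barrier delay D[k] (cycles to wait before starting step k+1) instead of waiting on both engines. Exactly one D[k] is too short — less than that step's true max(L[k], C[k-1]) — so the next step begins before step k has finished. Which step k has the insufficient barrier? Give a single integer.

[0] required=L[0]=7=7 vs D=7 ok
[1] required=max(L[1]=9,C[0]=9)=9 vs D=9 ok
[2] required=max(L[2]=6,C[1]=7)=7 vs D=7 ok
[3] required=max(L[3]=9,C[2]=5)=9 vs D=9 ok
[4] required=max(L[4]=4,C[3]=3)=4 vs D=4 ok
[5] required=max(L[5]=5,C[4]=8)=8 vs D=8 ok
[6] required=max(L[6]=3,C[5]=5)=5 vs D=4 SHORT
[7] required=max(L[7]=3,C[6]=4)=4 vs D=4 ok
[8] required=C[7]=6=6 vs D=6 ok

hazard at step 6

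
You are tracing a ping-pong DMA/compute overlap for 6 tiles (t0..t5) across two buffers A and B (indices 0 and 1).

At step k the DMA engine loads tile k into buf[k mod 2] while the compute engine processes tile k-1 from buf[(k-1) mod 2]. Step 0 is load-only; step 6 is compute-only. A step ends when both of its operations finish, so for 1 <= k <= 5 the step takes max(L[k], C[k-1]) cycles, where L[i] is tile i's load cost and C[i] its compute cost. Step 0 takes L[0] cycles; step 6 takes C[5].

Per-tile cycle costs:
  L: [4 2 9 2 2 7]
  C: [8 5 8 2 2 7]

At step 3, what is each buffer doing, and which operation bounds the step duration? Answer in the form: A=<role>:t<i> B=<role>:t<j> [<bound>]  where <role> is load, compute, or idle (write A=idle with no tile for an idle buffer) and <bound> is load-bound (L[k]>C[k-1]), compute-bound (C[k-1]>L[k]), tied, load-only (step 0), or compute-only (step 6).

k=0 load=t0/4c comp=- wait=4 total=4
k=1 load=t1/2c comp=t0/8c wait=8 total=12
k=2 load=t2/9c comp=t1/5c wait=9 total=21
k=3 load=t3/2c comp=t2/8c wait=8 total=29
k=4 load=t4/2c comp=t3/2c wait=2 total=31
k=5 load=t5/7c comp=t4/2c wait=7 total=38
k=6 load=- comp=t5/7c wait=7 total=45

step 3: A=compute:t2 B=load:t3 [compute-bound]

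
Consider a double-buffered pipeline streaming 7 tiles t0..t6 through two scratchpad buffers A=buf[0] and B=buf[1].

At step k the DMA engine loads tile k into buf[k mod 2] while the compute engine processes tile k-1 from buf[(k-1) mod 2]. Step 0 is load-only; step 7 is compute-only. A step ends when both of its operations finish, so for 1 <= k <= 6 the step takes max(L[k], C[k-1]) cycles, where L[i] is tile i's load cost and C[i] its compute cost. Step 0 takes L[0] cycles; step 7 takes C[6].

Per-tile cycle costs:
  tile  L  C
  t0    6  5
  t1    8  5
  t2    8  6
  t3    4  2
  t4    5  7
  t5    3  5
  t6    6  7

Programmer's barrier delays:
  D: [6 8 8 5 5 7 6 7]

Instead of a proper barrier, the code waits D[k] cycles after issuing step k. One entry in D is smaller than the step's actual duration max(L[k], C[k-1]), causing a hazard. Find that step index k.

hazard at step 3

step 0: need L[0]=6 = 6; D[0]=6 ok
step 1: need max(L[1]=8,C[0]=5) = 8; D[1]=8 ok
step 2: need max(L[2]=8,C[1]=5) = 8; D[2]=8 ok
step 3: need max(L[3]=4,C[2]=6) = 6; D[3]=5 SHORT
step 4: need max(L[4]=5,C[3]=2) = 5; D[4]=5 ok
step 5: need max(L[5]=3,C[4]=7) = 7; D[5]=7 ok
step 6: need max(L[6]=6,C[5]=5) = 6; D[6]=6 ok
step 7: need C[6]=7 = 7; D[7]=7 ok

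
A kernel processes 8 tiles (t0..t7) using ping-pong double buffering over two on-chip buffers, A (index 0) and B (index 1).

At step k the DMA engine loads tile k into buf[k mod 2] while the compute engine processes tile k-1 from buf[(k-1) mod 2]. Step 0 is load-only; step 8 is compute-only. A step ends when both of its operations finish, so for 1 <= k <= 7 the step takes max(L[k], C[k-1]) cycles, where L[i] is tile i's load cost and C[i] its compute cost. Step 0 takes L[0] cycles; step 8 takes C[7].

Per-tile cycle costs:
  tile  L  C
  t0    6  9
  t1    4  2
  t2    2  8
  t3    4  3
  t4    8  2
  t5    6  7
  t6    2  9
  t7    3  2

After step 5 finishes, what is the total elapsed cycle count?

end_cycle[5] = 39

  0. 6=6c; end=6; A:t0 B:-
  1. max(4,9)=9c; end=15; A:t0 B:t1
  2. max(2,2)=2c; end=17; A:t2 B:t1
  3. max(4,8)=8c; end=25; A:t2 B:t3
  4. max(8,3)=8c; end=33; A:t4 B:t3
  5. max(6,2)=6c; end=39; A:t4 B:t5
  6. max(2,7)=7c; end=46; A:t6 B:t5
  7. max(3,9)=9c; end=55; A:t6 B:t7
  8. 2=2c; end=57; A:t6 B:t7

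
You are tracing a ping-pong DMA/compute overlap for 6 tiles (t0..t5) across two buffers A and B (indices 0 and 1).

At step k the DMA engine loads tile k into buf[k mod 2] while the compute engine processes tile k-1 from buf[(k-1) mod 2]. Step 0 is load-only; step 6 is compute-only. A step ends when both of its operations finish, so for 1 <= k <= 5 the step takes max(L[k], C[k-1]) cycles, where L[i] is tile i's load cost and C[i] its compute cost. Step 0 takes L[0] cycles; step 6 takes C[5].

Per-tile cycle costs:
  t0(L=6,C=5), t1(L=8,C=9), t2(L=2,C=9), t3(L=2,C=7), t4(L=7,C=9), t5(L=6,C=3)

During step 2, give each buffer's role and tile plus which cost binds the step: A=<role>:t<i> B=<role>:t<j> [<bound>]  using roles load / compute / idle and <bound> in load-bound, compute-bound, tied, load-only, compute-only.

k=0 load=t0/6c comp=- wait=6 total=6
k=1 load=t1/8c comp=t0/5c wait=8 total=14
k=2 load=t2/2c comp=t1/9c wait=9 total=23
k=3 load=t3/2c comp=t2/9c wait=9 total=32
k=4 load=t4/7c comp=t3/7c wait=7 total=39
k=5 load=t5/6c comp=t4/9c wait=9 total=48
k=6 load=- comp=t5/3c wait=3 total=51

step 2: A=load:t2 B=compute:t1 [compute-bound]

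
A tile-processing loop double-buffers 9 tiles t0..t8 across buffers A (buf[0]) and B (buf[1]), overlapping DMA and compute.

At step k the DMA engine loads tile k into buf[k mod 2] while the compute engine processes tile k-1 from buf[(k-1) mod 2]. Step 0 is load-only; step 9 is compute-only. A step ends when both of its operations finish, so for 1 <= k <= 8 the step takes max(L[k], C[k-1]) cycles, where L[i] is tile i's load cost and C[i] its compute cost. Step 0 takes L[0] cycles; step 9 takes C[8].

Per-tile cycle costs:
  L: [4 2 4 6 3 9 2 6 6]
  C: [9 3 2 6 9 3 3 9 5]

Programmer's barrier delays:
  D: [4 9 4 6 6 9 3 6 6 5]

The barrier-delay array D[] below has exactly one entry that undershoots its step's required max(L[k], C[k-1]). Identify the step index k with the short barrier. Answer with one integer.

step 0: need L[0]=4 = 4; D[0]=4 ok
step 1: need max(L[1]=2,C[0]=9) = 9; D[1]=9 ok
step 2: need max(L[2]=4,C[1]=3) = 4; D[2]=4 ok
step 3: need max(L[3]=6,C[2]=2) = 6; D[3]=6 ok
step 4: need max(L[4]=3,C[3]=6) = 6; D[4]=6 ok
step 5: need max(L[5]=9,C[4]=9) = 9; D[5]=9 ok
step 6: need max(L[6]=2,C[5]=3) = 3; D[6]=3 ok
step 7: need max(L[7]=6,C[6]=3) = 6; D[7]=6 ok
step 8: need max(L[8]=6,C[7]=9) = 9; D[8]=6 SHORT
step 9: need C[8]=5 = 5; D[9]=5 ok

hazard at step 8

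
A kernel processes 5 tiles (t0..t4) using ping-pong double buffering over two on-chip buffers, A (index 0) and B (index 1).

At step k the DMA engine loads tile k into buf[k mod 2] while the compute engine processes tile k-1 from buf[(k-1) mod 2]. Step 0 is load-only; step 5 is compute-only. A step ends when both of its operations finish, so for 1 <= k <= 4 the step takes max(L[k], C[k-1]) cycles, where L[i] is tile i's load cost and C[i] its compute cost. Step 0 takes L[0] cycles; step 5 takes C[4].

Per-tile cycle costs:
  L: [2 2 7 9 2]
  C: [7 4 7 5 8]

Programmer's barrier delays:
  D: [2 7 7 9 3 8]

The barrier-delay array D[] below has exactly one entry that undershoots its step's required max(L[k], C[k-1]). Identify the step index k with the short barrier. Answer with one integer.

hazard at step 4

k=0 barrier L[0]=2→2c, D[0]=2 ok
k=1 barrier max(L[1]=2,C[0]=7)→7c, D[1]=7 ok
k=2 barrier max(L[2]=7,C[1]=4)→7c, D[2]=7 ok
k=3 barrier max(L[3]=9,C[2]=7)→9c, D[3]=9 ok
k=4 barrier max(L[4]=2,C[3]=5)→5c, D[4]=3 SHORT
k=5 barrier C[4]=8→8c, D[5]=8 ok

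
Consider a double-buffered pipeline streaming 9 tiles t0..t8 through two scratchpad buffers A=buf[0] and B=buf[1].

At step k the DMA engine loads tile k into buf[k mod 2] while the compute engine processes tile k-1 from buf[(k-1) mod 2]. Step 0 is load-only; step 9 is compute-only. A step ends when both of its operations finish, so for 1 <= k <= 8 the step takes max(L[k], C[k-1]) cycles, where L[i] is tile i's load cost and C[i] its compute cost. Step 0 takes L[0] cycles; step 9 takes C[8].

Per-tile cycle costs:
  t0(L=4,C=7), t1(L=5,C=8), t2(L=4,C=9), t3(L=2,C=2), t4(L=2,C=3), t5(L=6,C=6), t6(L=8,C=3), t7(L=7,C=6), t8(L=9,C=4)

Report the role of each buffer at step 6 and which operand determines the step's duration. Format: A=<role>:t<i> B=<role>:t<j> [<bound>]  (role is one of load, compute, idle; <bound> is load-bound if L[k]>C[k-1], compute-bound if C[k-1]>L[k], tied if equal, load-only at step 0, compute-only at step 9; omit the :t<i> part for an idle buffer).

step 0: L[0]=4 → dur=4, Σ=4 | A=load:t0 B=idle [load-only]
step 1: L[1]=5 C[0]=7 → dur=7, Σ=11 | A=compute:t0 B=load:t1 [compute-bound]
step 2: L[2]=4 C[1]=8 → dur=8, Σ=19 | A=load:t2 B=compute:t1 [compute-bound]
step 3: L[3]=2 C[2]=9 → dur=9, Σ=28 | A=compute:t2 B=load:t3 [compute-bound]
step 4: L[4]=2 C[3]=2 → dur=2, Σ=30 | A=load:t4 B=compute:t3 [tied]
step 5: L[5]=6 C[4]=3 → dur=6, Σ=36 | A=compute:t4 B=load:t5 [load-bound]
step 6: L[6]=8 C[5]=6 → dur=8, Σ=44 | A=load:t6 B=compute:t5 [load-bound]
step 7: L[7]=7 C[6]=3 → dur=7, Σ=51 | A=compute:t6 B=load:t7 [load-bound]
step 8: L[8]=9 C[7]=6 → dur=9, Σ=60 | A=load:t8 B=compute:t7 [load-bound]
step 9: C[8]=4 → dur=4, Σ=64 | A=compute:t8 B=idle [compute-only]

step 6: A=load:t6 B=compute:t5 [load-bound]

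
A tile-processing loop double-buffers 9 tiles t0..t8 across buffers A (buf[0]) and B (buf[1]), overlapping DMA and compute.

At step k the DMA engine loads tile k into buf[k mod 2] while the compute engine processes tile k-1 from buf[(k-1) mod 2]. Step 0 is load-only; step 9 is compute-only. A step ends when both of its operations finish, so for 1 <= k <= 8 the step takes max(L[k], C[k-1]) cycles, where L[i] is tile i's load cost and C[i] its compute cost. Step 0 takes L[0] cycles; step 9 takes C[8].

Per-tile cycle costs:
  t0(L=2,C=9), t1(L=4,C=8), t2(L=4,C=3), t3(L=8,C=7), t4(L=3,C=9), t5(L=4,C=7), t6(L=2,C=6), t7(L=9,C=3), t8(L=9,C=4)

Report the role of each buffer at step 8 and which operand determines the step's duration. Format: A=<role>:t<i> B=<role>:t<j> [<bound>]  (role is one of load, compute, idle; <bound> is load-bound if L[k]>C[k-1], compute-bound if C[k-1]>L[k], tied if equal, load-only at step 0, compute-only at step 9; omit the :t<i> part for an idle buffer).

[0] DMA t0→A (2c) ∥ CU idle ⇒ 2c, clock 2
[1] DMA t1→B (4c) ∥ CU A:t0 (9c) ⇒ 9c, clock 11
[2] DMA t2→A (4c) ∥ CU B:t1 (8c) ⇒ 8c, clock 19
[3] DMA t3→B (8c) ∥ CU A:t2 (3c) ⇒ 8c, clock 27
[4] DMA t4→A (3c) ∥ CU B:t3 (7c) ⇒ 7c, clock 34
[5] DMA t5→B (4c) ∥ CU A:t4 (9c) ⇒ 9c, clock 43
[6] DMA t6→A (2c) ∥ CU B:t5 (7c) ⇒ 7c, clock 50
[7] DMA t7→B (9c) ∥ CU A:t6 (6c) ⇒ 9c, clock 59
[8] DMA t8→A (9c) ∥ CU B:t7 (3c) ⇒ 9c, clock 68
[9] DMA idle ∥ CU A:t8 (4c) ⇒ 4c, clock 72

step 8: A=load:t8 B=compute:t7 [load-bound]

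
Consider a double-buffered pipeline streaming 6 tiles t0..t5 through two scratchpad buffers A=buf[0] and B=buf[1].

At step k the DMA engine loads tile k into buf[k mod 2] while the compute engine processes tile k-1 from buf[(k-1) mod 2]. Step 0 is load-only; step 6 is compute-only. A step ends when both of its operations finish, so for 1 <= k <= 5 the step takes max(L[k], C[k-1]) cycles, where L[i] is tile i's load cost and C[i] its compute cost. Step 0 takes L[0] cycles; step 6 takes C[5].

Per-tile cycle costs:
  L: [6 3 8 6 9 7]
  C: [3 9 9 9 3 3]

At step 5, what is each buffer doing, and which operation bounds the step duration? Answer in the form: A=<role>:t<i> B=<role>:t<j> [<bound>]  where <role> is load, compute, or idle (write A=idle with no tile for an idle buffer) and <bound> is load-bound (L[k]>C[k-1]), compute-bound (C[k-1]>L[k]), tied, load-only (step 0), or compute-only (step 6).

step 5: A=compute:t4 B=load:t5 [load-bound]

step 0: L[0]=6 → dur=6, Σ=6 | A=load:t0 B=idle [load-only]
step 1: L[1]=3 C[0]=3 → dur=3, Σ=9 | A=compute:t0 B=load:t1 [tied]
step 2: L[2]=8 C[1]=9 → dur=9, Σ=18 | A=load:t2 B=compute:t1 [compute-bound]
step 3: L[3]=6 C[2]=9 → dur=9, Σ=27 | A=compute:t2 B=load:t3 [compute-bound]
step 4: L[4]=9 C[3]=9 → dur=9, Σ=36 | A=load:t4 B=compute:t3 [tied]
step 5: L[5]=7 C[4]=3 → dur=7, Σ=43 | A=compute:t4 B=load:t5 [load-bound]
step 6: C[5]=3 → dur=3, Σ=46 | A=idle B=compute:t5 [compute-only]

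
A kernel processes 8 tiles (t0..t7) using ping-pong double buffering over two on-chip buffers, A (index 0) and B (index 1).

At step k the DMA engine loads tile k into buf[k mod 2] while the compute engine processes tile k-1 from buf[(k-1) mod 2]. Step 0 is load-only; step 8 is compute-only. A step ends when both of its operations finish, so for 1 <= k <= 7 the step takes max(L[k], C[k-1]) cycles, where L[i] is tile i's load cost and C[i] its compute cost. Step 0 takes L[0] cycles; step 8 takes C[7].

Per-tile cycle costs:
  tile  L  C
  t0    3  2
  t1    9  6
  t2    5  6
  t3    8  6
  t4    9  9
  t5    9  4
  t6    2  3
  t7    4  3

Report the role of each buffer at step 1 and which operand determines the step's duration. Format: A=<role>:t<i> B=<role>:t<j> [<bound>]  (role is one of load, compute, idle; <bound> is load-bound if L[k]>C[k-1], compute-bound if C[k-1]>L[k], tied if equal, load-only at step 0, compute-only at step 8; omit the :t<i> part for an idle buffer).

k=0 load=t0/3c comp=- wait=3 total=3
k=1 load=t1/9c comp=t0/2c wait=9 total=12
k=2 load=t2/5c comp=t1/6c wait=6 total=18
k=3 load=t3/8c comp=t2/6c wait=8 total=26
k=4 load=t4/9c comp=t3/6c wait=9 total=35
k=5 load=t5/9c comp=t4/9c wait=9 total=44
k=6 load=t6/2c comp=t5/4c wait=4 total=48
k=7 load=t7/4c comp=t6/3c wait=4 total=52
k=8 load=- comp=t7/3c wait=3 total=55

step 1: A=compute:t0 B=load:t1 [load-bound]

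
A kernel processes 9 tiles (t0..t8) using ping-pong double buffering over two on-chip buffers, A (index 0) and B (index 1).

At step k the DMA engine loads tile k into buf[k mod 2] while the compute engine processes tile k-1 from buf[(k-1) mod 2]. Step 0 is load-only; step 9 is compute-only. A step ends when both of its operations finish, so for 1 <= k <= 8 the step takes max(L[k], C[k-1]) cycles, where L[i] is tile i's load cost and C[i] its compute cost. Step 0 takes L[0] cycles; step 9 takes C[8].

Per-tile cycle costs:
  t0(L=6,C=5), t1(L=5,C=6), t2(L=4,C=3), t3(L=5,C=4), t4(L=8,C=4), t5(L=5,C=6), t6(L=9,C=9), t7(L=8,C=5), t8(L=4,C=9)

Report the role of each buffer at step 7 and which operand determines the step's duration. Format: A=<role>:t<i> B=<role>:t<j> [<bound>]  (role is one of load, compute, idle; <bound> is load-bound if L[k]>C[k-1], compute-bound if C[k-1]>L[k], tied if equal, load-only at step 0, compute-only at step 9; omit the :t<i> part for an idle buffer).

step 0: L[0]=6 → dur=6, Σ=6 | A=load:t0 B=idle [load-only]
step 1: L[1]=5 C[0]=5 → dur=5, Σ=11 | A=compute:t0 B=load:t1 [tied]
step 2: L[2]=4 C[1]=6 → dur=6, Σ=17 | A=load:t2 B=compute:t1 [compute-bound]
step 3: L[3]=5 C[2]=3 → dur=5, Σ=22 | A=compute:t2 B=load:t3 [load-bound]
step 4: L[4]=8 C[3]=4 → dur=8, Σ=30 | A=load:t4 B=compute:t3 [load-bound]
step 5: L[5]=5 C[4]=4 → dur=5, Σ=35 | A=compute:t4 B=load:t5 [load-bound]
step 6: L[6]=9 C[5]=6 → dur=9, Σ=44 | A=load:t6 B=compute:t5 [load-bound]
step 7: L[7]=8 C[6]=9 → dur=9, Σ=53 | A=compute:t6 B=load:t7 [compute-bound]
step 8: L[8]=4 C[7]=5 → dur=5, Σ=58 | A=load:t8 B=compute:t7 [compute-bound]
step 9: C[8]=9 → dur=9, Σ=67 | A=compute:t8 B=idle [compute-only]

step 7: A=compute:t6 B=load:t7 [compute-bound]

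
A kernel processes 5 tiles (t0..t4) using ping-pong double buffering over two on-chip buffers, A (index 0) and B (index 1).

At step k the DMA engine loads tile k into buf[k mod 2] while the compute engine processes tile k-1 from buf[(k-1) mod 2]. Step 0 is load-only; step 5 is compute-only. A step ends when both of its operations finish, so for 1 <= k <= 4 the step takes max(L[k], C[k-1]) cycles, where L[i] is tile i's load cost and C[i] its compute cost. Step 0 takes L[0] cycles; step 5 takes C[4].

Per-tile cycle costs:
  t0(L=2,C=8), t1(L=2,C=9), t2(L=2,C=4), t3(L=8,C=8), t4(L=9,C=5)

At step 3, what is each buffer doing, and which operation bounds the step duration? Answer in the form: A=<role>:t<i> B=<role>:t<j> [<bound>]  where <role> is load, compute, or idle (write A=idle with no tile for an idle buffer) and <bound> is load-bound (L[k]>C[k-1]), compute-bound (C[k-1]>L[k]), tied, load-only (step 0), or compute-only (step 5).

  0. 2=2c; end=2; A:t0 B:-
  1. max(2,8)=8c; end=10; A:t0 B:t1
  2. max(2,9)=9c; end=19; A:t2 B:t1
  3. max(8,4)=8c; end=27; A:t2 B:t3
  4. max(9,8)=9c; end=36; A:t4 B:t3
  5. 5=5c; end=41; A:t4 B:t3

step 3: A=compute:t2 B=load:t3 [load-bound]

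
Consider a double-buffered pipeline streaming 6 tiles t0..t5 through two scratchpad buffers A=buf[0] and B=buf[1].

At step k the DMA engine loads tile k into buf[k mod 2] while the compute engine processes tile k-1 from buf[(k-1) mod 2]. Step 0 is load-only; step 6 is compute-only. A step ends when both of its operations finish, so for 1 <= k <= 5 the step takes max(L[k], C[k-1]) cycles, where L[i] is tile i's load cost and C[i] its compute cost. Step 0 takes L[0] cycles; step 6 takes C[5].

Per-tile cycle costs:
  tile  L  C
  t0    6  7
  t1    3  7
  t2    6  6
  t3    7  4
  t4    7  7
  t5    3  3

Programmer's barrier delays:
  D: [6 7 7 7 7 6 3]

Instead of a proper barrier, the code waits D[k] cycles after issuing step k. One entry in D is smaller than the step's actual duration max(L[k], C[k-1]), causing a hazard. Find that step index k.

k=0 barrier L[0]=6→6c, D[0]=6 ok
k=1 barrier max(L[1]=3,C[0]=7)→7c, D[1]=7 ok
k=2 barrier max(L[2]=6,C[1]=7)→7c, D[2]=7 ok
k=3 barrier max(L[3]=7,C[2]=6)→7c, D[3]=7 ok
k=4 barrier max(L[4]=7,C[3]=4)→7c, D[4]=7 ok
k=5 barrier max(L[5]=3,C[4]=7)→7c, D[5]=6 SHORT
k=6 barrier C[5]=3→3c, D[6]=3 ok

hazard at step 5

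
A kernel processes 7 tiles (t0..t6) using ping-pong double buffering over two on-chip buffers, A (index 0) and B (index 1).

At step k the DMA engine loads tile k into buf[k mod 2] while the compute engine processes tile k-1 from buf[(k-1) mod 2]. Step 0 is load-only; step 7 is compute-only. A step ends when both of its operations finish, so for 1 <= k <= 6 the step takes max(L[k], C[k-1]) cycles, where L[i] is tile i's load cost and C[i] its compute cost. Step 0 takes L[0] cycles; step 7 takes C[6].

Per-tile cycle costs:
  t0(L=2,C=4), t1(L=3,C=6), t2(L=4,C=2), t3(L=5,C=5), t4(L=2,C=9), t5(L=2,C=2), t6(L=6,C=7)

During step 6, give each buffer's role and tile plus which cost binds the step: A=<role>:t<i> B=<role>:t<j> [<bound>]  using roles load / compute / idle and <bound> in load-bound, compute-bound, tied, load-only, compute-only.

step 6: A=load:t6 B=compute:t5 [load-bound]

[0] DMA t0→A (2c) ∥ CU idle ⇒ 2c, clock 2
[1] DMA t1→B (3c) ∥ CU A:t0 (4c) ⇒ 4c, clock 6
[2] DMA t2→A (4c) ∥ CU B:t1 (6c) ⇒ 6c, clock 12
[3] DMA t3→B (5c) ∥ CU A:t2 (2c) ⇒ 5c, clock 17
[4] DMA t4→A (2c) ∥ CU B:t3 (5c) ⇒ 5c, clock 22
[5] DMA t5→B (2c) ∥ CU A:t4 (9c) ⇒ 9c, clock 31
[6] DMA t6→A (6c) ∥ CU B:t5 (2c) ⇒ 6c, clock 37
[7] DMA idle ∥ CU A:t6 (7c) ⇒ 7c, clock 44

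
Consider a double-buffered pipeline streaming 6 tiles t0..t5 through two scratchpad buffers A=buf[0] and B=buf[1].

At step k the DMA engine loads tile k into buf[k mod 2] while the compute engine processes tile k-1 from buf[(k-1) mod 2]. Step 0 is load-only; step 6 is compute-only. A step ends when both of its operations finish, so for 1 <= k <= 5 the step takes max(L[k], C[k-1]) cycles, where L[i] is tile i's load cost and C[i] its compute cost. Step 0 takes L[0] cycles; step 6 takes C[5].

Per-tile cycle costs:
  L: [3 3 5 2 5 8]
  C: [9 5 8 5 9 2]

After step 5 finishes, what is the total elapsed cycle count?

step 0: L[0]=3 → dur=3, Σ=3 | A=load:t0 B=idle [load-only]
step 1: L[1]=3 C[0]=9 → dur=9, Σ=12 | A=compute:t0 B=load:t1 [compute-bound]
step 2: L[2]=5 C[1]=5 → dur=5, Σ=17 | A=load:t2 B=compute:t1 [tied]
step 3: L[3]=2 C[2]=8 → dur=8, Σ=25 | A=compute:t2 B=load:t3 [compute-bound]
step 4: L[4]=5 C[3]=5 → dur=5, Σ=30 | A=load:t4 B=compute:t3 [tied]
step 5: L[5]=8 C[4]=9 → dur=9, Σ=39 | A=compute:t4 B=load:t5 [compute-bound]
step 6: C[5]=2 → dur=2, Σ=41 | A=idle B=compute:t5 [compute-only]

end_cycle[5] = 39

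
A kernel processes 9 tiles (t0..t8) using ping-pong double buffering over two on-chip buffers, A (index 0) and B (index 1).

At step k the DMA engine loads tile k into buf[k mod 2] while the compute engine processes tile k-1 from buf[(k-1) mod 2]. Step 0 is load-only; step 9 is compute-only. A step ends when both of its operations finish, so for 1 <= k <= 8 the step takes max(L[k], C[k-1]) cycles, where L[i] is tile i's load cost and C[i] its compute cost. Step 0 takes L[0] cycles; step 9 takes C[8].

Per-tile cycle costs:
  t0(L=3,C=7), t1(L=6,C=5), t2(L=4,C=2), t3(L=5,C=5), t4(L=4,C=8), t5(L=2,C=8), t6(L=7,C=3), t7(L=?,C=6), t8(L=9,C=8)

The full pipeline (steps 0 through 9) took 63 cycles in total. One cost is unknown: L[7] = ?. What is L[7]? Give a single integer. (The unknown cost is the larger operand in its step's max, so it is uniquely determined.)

step 0 | dur = L[0]=3 = 3
step 1 | dur = max(L[1]=6, C[0]=7) = 7
step 2 | dur = max(L[2]=4, C[1]=5) = 5
step 3 | dur = max(L[3]=5, C[2]=2) = 5
step 4 | dur = max(L[4]=4, C[3]=5) = 5
step 5 | dur = max(L[5]=2, C[4]=8) = 8
step 6 | dur = max(L[6]=7, C[5]=8) = 8
step 7 | dur = max(L[7]=?, C[6]=3) = L[7]  (unknown; binding)
step 8 | dur = max(L[8]=9, C[7]=6) = 9
step 9 | dur = C[8]=8 = 8
sum of known step durations = 58
dur[7] = total - known = 63 - 58 = 5
L[7] is the binding max in step 7, so L[7] = dur[7] = 5

L[7] = 5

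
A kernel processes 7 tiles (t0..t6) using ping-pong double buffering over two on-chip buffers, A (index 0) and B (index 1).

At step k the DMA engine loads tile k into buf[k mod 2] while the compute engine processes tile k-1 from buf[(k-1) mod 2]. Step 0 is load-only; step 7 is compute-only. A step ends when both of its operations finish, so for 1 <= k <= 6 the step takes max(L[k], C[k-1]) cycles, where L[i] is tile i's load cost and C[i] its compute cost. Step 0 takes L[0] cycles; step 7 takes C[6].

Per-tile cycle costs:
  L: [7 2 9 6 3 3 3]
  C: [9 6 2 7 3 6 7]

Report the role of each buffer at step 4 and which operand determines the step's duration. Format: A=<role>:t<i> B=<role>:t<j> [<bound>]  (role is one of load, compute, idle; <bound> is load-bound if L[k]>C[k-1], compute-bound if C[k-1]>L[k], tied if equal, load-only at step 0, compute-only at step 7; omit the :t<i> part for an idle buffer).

step 0: L[0]=7 → dur=7, Σ=7 | A=load:t0 B=idle [load-only]
step 1: L[1]=2 C[0]=9 → dur=9, Σ=16 | A=compute:t0 B=load:t1 [compute-bound]
step 2: L[2]=9 C[1]=6 → dur=9, Σ=25 | A=load:t2 B=compute:t1 [load-bound]
step 3: L[3]=6 C[2]=2 → dur=6, Σ=31 | A=compute:t2 B=load:t3 [load-bound]
step 4: L[4]=3 C[3]=7 → dur=7, Σ=38 | A=load:t4 B=compute:t3 [compute-bound]
step 5: L[5]=3 C[4]=3 → dur=3, Σ=41 | A=compute:t4 B=load:t5 [tied]
step 6: L[6]=3 C[5]=6 → dur=6, Σ=47 | A=load:t6 B=compute:t5 [compute-bound]
step 7: C[6]=7 → dur=7, Σ=54 | A=compute:t6 B=idle [compute-only]

step 4: A=load:t4 B=compute:t3 [compute-bound]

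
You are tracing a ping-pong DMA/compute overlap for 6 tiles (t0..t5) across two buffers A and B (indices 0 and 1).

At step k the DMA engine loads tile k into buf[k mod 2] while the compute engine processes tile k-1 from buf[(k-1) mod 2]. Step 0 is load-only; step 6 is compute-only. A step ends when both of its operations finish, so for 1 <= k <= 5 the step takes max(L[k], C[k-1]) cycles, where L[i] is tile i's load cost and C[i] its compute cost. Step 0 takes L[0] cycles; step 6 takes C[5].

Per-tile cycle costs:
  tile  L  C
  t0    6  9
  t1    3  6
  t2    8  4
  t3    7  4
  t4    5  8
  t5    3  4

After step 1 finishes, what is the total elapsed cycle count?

end_cycle[1] = 15

  0. 6=6c; end=6; A:t0 B:-
  1. max(3,9)=9c; end=15; A:t0 B:t1
  2. max(8,6)=8c; end=23; A:t2 B:t1
  3. max(7,4)=7c; end=30; A:t2 B:t3
  4. max(5,4)=5c; end=35; A:t4 B:t3
  5. max(3,8)=8c; end=43; A:t4 B:t5
  6. 4=4c; end=47; A:t4 B:t5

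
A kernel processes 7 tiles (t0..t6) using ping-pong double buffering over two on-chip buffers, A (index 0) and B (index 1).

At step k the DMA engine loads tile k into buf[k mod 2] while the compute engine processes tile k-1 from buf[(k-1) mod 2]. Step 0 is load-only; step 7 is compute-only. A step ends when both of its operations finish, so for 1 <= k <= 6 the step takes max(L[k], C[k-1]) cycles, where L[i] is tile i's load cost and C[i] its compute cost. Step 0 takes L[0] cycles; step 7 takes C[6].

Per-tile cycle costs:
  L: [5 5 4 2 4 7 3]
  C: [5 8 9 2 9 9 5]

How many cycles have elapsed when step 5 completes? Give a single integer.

end_cycle[5] = 40

[0] DMA t0→A (5c) ∥ CU idle ⇒ 5c, clock 5
[1] DMA t1→B (5c) ∥ CU A:t0 (5c) ⇒ 5c, clock 10
[2] DMA t2→A (4c) ∥ CU B:t1 (8c) ⇒ 8c, clock 18
[3] DMA t3→B (2c) ∥ CU A:t2 (9c) ⇒ 9c, clock 27
[4] DMA t4→A (4c) ∥ CU B:t3 (2c) ⇒ 4c, clock 31
[5] DMA t5→B (7c) ∥ CU A:t4 (9c) ⇒ 9c, clock 40
[6] DMA t6→A (3c) ∥ CU B:t5 (9c) ⇒ 9c, clock 49
[7] DMA idle ∥ CU A:t6 (5c) ⇒ 5c, clock 54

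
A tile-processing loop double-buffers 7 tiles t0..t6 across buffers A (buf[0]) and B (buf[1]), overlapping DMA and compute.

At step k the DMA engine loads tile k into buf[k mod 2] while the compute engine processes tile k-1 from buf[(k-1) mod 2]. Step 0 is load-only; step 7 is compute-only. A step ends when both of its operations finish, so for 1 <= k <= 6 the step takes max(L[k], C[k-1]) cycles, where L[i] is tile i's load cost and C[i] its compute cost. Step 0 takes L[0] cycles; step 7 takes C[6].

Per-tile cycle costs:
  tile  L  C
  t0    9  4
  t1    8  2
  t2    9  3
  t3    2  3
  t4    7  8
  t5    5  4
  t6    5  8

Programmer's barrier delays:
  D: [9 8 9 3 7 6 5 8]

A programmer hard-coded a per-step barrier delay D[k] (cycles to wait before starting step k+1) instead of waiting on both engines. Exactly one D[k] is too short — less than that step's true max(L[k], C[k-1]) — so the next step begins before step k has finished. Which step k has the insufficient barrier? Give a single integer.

step 0: need L[0]=9 = 9; D[0]=9 ok
step 1: need max(L[1]=8,C[0]=4) = 8; D[1]=8 ok
step 2: need max(L[2]=9,C[1]=2) = 9; D[2]=9 ok
step 3: need max(L[3]=2,C[2]=3) = 3; D[3]=3 ok
step 4: need max(L[4]=7,C[3]=3) = 7; D[4]=7 ok
step 5: need max(L[5]=5,C[4]=8) = 8; D[5]=6 SHORT
step 6: need max(L[6]=5,C[5]=4) = 5; D[6]=5 ok
step 7: need C[6]=8 = 8; D[7]=8 ok

hazard at step 5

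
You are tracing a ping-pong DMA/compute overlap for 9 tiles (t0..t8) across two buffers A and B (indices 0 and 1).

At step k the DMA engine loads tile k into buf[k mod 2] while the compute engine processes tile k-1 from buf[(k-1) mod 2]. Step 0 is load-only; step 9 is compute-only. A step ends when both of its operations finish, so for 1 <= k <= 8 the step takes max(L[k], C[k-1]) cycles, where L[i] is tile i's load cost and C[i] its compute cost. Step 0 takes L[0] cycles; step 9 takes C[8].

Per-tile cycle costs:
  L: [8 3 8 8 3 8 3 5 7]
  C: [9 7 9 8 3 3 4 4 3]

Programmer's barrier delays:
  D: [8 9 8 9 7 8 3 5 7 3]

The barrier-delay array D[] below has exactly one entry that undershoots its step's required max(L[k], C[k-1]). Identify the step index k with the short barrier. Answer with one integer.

hazard at step 4

step 0: need L[0]=8 = 8; D[0]=8 ok
step 1: need max(L[1]=3,C[0]=9) = 9; D[1]=9 ok
step 2: need max(L[2]=8,C[1]=7) = 8; D[2]=8 ok
step 3: need max(L[3]=8,C[2]=9) = 9; D[3]=9 ok
step 4: need max(L[4]=3,C[3]=8) = 8; D[4]=7 SHORT
step 5: need max(L[5]=8,C[4]=3) = 8; D[5]=8 ok
step 6: need max(L[6]=3,C[5]=3) = 3; D[6]=3 ok
step 7: need max(L[7]=5,C[6]=4) = 5; D[7]=5 ok
step 8: need max(L[8]=7,C[7]=4) = 7; D[8]=7 ok
step 9: need C[8]=3 = 3; D[9]=3 ok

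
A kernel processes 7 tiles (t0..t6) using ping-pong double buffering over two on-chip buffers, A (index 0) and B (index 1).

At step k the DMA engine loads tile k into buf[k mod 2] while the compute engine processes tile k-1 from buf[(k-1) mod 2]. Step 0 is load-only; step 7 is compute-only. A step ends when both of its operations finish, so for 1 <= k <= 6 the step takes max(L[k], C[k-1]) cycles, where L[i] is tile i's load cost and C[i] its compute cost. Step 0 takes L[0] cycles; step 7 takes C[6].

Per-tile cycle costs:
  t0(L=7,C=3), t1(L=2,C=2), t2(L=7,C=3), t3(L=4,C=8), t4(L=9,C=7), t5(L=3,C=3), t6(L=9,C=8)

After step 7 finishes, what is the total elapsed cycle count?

end_cycle[7] = 54

k=0 load=t0/7c comp=- wait=7 total=7
k=1 load=t1/2c comp=t0/3c wait=3 total=10
k=2 load=t2/7c comp=t1/2c wait=7 total=17
k=3 load=t3/4c comp=t2/3c wait=4 total=21
k=4 load=t4/9c comp=t3/8c wait=9 total=30
k=5 load=t5/3c comp=t4/7c wait=7 total=37
k=6 load=t6/9c comp=t5/3c wait=9 total=46
k=7 load=- comp=t6/8c wait=8 total=54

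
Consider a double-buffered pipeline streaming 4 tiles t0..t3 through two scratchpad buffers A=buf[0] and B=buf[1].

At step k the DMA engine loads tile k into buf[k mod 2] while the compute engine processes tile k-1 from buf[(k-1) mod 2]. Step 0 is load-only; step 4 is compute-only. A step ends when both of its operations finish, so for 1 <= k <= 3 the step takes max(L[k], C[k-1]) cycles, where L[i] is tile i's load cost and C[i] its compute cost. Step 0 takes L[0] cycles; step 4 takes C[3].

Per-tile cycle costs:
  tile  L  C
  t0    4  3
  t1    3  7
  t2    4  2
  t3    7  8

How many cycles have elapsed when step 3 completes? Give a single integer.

end_cycle[3] = 21

step 0: L[0]=4 → dur=4, Σ=4 | A=load:t0 B=idle [load-only]
step 1: L[1]=3 C[0]=3 → dur=3, Σ=7 | A=compute:t0 B=load:t1 [tied]
step 2: L[2]=4 C[1]=7 → dur=7, Σ=14 | A=load:t2 B=compute:t1 [compute-bound]
step 3: L[3]=7 C[2]=2 → dur=7, Σ=21 | A=compute:t2 B=load:t3 [load-bound]
step 4: C[3]=8 → dur=8, Σ=29 | A=idle B=compute:t3 [compute-only]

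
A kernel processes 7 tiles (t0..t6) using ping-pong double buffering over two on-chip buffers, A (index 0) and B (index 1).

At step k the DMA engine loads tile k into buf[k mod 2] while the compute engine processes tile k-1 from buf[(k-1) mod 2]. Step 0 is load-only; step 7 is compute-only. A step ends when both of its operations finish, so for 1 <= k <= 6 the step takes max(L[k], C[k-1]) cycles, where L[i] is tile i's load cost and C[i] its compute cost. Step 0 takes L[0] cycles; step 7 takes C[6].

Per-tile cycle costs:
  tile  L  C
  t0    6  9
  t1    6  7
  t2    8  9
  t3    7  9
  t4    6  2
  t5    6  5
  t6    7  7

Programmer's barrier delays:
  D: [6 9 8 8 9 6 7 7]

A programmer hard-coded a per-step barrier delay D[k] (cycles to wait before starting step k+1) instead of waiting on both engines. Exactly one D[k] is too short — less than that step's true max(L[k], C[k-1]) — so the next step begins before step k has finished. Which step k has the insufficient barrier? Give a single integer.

step 0: need L[0]=6 = 6; D[0]=6 ok
step 1: need max(L[1]=6,C[0]=9) = 9; D[1]=9 ok
step 2: need max(L[2]=8,C[1]=7) = 8; D[2]=8 ok
step 3: need max(L[3]=7,C[2]=9) = 9; D[3]=8 SHORT
step 4: need max(L[4]=6,C[3]=9) = 9; D[4]=9 ok
step 5: need max(L[5]=6,C[4]=2) = 6; D[5]=6 ok
step 6: need max(L[6]=7,C[5]=5) = 7; D[6]=7 ok
step 7: need C[6]=7 = 7; D[7]=7 ok

hazard at step 3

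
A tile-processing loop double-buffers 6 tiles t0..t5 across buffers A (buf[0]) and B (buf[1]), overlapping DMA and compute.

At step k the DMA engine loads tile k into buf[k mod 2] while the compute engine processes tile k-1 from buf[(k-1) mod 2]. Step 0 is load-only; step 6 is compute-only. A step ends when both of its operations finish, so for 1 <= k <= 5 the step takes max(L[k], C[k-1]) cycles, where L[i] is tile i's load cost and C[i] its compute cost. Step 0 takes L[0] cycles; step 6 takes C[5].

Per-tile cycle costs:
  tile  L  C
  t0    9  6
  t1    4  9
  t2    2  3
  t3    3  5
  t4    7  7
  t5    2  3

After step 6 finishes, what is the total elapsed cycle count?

step 0: L[0]=9 → dur=9, Σ=9 | A=load:t0 B=idle [load-only]
step 1: L[1]=4 C[0]=6 → dur=6, Σ=15 | A=compute:t0 B=load:t1 [compute-bound]
step 2: L[2]=2 C[1]=9 → dur=9, Σ=24 | A=load:t2 B=compute:t1 [compute-bound]
step 3: L[3]=3 C[2]=3 → dur=3, Σ=27 | A=compute:t2 B=load:t3 [tied]
step 4: L[4]=7 C[3]=5 → dur=7, Σ=34 | A=load:t4 B=compute:t3 [load-bound]
step 5: L[5]=2 C[4]=7 → dur=7, Σ=41 | A=compute:t4 B=load:t5 [compute-bound]
step 6: C[5]=3 → dur=3, Σ=44 | A=idle B=compute:t5 [compute-only]

end_cycle[6] = 44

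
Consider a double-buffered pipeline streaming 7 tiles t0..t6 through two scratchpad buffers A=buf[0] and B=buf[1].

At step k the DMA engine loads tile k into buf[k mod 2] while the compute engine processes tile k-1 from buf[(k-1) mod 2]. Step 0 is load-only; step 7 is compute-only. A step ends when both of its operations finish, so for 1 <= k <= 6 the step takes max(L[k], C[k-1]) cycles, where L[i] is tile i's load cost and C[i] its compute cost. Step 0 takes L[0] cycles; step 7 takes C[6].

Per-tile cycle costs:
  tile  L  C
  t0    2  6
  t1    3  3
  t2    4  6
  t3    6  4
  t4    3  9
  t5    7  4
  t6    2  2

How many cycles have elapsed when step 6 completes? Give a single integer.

k=0 load=t0/2c comp=- wait=2 total=2
k=1 load=t1/3c comp=t0/6c wait=6 total=8
k=2 load=t2/4c comp=t1/3c wait=4 total=12
k=3 load=t3/6c comp=t2/6c wait=6 total=18
k=4 load=t4/3c comp=t3/4c wait=4 total=22
k=5 load=t5/7c comp=t4/9c wait=9 total=31
k=6 load=t6/2c comp=t5/4c wait=4 total=35
k=7 load=- comp=t6/2c wait=2 total=37

end_cycle[6] = 35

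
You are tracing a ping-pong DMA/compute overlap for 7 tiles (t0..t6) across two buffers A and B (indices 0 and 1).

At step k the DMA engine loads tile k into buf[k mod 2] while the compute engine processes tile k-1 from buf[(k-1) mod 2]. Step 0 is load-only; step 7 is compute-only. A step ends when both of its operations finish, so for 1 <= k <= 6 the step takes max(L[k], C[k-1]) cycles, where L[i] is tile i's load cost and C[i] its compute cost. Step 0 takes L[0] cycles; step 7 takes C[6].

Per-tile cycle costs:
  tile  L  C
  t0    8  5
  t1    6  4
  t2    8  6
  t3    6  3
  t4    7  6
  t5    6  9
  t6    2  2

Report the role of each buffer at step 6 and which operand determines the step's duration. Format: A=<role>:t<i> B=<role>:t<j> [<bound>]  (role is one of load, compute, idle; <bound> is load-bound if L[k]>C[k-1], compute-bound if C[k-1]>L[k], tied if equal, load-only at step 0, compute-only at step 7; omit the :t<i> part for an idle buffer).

step 6: A=load:t6 B=compute:t5 [compute-bound]

  0. 8=8c; end=8; A:t0 B:-
  1. max(6,5)=6c; end=14; A:t0 B:t1
  2. max(8,4)=8c; end=22; A:t2 B:t1
  3. max(6,6)=6c; end=28; A:t2 B:t3
  4. max(7,3)=7c; end=35; A:t4 B:t3
  5. max(6,6)=6c; end=41; A:t4 B:t5
  6. max(2,9)=9c; end=50; A:t6 B:t5
  7. 2=2c; end=52; A:t6 B:t5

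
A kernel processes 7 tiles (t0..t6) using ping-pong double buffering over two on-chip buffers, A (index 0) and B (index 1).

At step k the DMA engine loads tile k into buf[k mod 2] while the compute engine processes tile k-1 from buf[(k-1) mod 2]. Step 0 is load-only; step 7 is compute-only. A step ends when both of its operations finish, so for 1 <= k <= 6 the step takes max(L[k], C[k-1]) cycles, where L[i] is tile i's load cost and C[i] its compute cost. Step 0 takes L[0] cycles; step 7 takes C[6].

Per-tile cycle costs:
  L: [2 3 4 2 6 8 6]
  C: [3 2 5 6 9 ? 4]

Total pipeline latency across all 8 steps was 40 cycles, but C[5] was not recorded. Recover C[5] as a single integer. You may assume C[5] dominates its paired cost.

step 0: dur = L[0]=2 = 2
step 1: dur = max(L[1]=3, C[0]=3) = 3
step 2: dur = max(L[2]=4, C[1]=2) = 4
step 3: dur = max(L[3]=2, C[2]=5) = 5
step 4: dur = max(L[4]=6, C[3]=6) = 6
step 5: dur = max(L[5]=8, C[4]=9) = 9
step 6: dur = max(L[6]=6, C[5]=?) = C[5]  (unknown; binding)
step 7: dur = C[6]=4 = 4
sum of known step durations = 33
dur[6] = total - known = 40 - 33 = 7
C[5] is the binding max in step 6, so C[5] = dur[6] = 7

C[5] = 7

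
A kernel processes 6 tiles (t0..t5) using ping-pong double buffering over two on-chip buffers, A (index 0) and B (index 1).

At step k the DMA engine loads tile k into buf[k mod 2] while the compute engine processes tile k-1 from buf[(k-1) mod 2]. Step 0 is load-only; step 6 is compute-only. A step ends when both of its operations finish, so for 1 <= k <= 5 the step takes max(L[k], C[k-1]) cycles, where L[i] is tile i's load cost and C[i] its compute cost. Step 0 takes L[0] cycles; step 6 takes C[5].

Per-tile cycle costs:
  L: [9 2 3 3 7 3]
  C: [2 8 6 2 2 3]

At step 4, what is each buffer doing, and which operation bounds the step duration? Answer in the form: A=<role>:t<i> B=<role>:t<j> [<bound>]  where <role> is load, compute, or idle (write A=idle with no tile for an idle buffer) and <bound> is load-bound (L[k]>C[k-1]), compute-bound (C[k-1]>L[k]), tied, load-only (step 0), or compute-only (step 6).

  0. 9=9c; end=9; A:t0 B:-
  1. max(2,2)=2c; end=11; A:t0 B:t1
  2. max(3,8)=8c; end=19; A:t2 B:t1
  3. max(3,6)=6c; end=25; A:t2 B:t3
  4. max(7,2)=7c; end=32; A:t4 B:t3
  5. max(3,2)=3c; end=35; A:t4 B:t5
  6. 3=3c; end=38; A:t4 B:t5

step 4: A=load:t4 B=compute:t3 [load-bound]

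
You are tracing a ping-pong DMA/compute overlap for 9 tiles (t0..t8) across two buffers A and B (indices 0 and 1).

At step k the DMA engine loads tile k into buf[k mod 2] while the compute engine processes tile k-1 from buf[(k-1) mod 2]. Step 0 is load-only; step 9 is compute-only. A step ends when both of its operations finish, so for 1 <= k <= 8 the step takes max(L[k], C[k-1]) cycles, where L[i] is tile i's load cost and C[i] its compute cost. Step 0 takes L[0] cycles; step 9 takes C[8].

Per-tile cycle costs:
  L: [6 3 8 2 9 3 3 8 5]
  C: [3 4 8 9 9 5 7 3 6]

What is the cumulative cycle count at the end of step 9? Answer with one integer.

step 0: L[0]=6 → dur=6, Σ=6 | A=load:t0 B=idle [load-only]
step 1: L[1]=3 C[0]=3 → dur=3, Σ=9 | A=compute:t0 B=load:t1 [tied]
step 2: L[2]=8 C[1]=4 → dur=8, Σ=17 | A=load:t2 B=compute:t1 [load-bound]
step 3: L[3]=2 C[2]=8 → dur=8, Σ=25 | A=compute:t2 B=load:t3 [compute-bound]
step 4: L[4]=9 C[3]=9 → dur=9, Σ=34 | A=load:t4 B=compute:t3 [tied]
step 5: L[5]=3 C[4]=9 → dur=9, Σ=43 | A=compute:t4 B=load:t5 [compute-bound]
step 6: L[6]=3 C[5]=5 → dur=5, Σ=48 | A=load:t6 B=compute:t5 [compute-bound]
step 7: L[7]=8 C[6]=7 → dur=8, Σ=56 | A=compute:t6 B=load:t7 [load-bound]
step 8: L[8]=5 C[7]=3 → dur=5, Σ=61 | A=load:t8 B=compute:t7 [load-bound]
step 9: C[8]=6 → dur=6, Σ=67 | A=compute:t8 B=idle [compute-only]

end_cycle[9] = 67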